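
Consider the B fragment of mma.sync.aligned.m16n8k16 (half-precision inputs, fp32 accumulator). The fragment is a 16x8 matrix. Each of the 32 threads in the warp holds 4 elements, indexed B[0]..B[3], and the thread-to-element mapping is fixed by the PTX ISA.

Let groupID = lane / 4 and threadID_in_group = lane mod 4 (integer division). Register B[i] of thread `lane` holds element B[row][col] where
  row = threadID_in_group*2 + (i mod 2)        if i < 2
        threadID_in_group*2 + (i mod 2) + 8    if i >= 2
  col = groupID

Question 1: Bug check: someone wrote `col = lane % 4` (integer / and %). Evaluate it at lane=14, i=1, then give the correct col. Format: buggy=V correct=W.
buggy=2 correct=3

`lane % 4`[14,1]→2
lane 14: G=3 (14/4), T=2 (14%4)
i=1: r=2*2+1+0=5, c=G=3
col: 2 vs 3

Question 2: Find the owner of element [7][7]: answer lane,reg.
c=7⇒gr=7  r=7⇒Rb=0,th=3,odd=1
L=7*4+3=31  i=0*2+1=1

31,1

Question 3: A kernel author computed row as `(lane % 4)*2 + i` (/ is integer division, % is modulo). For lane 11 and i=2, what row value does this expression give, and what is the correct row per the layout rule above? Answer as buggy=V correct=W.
`(lane % 4)*2 + i`[11,2]⇒8
L=11⇒gr=11>>2=2, th=11&3=3
[2]⇒row 3·2+0+8=14  col gr=2
row: 8 vs 14

buggy=8 correct=14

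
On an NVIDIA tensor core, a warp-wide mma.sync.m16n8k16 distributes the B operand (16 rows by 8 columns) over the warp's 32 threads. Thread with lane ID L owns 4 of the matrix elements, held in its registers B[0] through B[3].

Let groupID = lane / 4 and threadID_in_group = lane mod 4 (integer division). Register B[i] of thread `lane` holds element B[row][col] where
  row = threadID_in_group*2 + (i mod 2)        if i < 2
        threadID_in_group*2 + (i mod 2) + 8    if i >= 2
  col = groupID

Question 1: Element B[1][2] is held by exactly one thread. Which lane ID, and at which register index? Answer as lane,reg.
8,1

c: 2->gid=2  r: 1->r8=0,tid=0,i&1=1
L=2*4+0=8  i=0*2+1=1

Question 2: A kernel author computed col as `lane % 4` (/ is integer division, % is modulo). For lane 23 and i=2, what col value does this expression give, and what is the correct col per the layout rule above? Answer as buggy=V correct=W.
buggy=3 correct=5

`lane % 4`[23,2]->3
lane 23->23/4=5, 23 mod 4=3
i=2  r:2·3+0+8->14  c:5
col: 3 vs 5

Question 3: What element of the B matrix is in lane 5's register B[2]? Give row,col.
10,1

L=5->gid=5>>2=1, tid=5&3=1
[2]->row 1·2+0+8=10  col gid=1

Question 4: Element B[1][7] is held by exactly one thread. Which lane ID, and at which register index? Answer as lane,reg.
c:7=>grp=7  r:1=>rB=0,tig=0,lo=1
L=7*4+0=28  i=0*2+1=1

28,1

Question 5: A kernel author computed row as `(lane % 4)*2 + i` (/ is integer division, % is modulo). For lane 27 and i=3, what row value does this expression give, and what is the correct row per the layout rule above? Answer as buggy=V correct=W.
buggy=9 correct=15

`(lane % 4)*2 + i`[27,3]⇒9
lane 27: gr=6 (27/4), th=3 (27%4)
i=3: r=3*2+1+8=15, c=gr=6
row: 9 vs 15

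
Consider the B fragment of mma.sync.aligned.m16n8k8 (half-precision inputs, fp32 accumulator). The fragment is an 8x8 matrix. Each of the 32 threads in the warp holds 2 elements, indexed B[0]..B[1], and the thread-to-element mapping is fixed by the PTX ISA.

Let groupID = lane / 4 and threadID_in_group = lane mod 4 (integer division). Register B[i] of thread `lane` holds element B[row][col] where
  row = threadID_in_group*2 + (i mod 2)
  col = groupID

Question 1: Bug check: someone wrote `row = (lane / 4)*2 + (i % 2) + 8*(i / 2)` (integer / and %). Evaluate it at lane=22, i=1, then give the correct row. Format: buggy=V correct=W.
`(lane / 4)*2 + (i % 2) + 8*(i / 2)`[22,1]->11
lane 22->22/4=5, 22 mod 4=2
i=1  r:2·2+1->5  c:5
row: 11 vs 5

buggy=11 correct=5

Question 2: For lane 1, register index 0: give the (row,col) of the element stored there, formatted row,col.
2,0

L=1=>grp=1>>2=0, tig=1&3=1
[0]=>row 1·2+0=2  col grp=0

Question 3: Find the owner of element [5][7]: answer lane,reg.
c: 7->gid=7  r: 5->tid=2,i&1=1
L=7*4+2=30  i=1=1

30,1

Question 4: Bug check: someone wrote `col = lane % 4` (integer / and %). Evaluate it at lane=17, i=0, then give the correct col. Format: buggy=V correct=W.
buggy=1 correct=4

`lane % 4`[17,0]⇒1
17: gr=4,th=1
[0] (1*2+0,4) = (2,4)
col: 1 vs 4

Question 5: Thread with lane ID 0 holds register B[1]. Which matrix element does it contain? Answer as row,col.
lane 0: grp=0 (0/4), tig=0 (0%4)
i=1: r=0*2+1=1, c=grp=0

1,0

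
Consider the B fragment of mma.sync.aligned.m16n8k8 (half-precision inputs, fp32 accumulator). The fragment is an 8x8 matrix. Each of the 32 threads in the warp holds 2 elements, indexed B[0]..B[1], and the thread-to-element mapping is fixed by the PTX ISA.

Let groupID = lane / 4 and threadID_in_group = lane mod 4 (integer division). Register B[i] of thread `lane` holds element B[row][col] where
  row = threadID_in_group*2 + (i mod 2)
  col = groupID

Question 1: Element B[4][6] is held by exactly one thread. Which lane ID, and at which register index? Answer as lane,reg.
26,0

c: 6->gid=6  r: 4->tid=2,i&1=0
L=6*4+2=26  i=0=0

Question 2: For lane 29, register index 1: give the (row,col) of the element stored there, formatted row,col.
3,7

L=29=>grp=29>>2=7, tig=29&3=1
[1]=>row 1·2+1=3  col grp=7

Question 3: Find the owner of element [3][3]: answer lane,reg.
c=3⇒gr=3  r=3⇒th=1,odd=1
L=3*4+1=13  i=1=1

13,1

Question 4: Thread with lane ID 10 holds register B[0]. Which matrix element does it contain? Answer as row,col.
lane 10: gid=2 (10/4), tid=2 (10%4)
i=0: r=2*2+0=4, c=gid=2

4,2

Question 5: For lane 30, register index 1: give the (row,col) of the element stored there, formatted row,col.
5,7

L=30→G=30>>2=7, T=30&3=2
[1]→row 2·2+1=5  col G=7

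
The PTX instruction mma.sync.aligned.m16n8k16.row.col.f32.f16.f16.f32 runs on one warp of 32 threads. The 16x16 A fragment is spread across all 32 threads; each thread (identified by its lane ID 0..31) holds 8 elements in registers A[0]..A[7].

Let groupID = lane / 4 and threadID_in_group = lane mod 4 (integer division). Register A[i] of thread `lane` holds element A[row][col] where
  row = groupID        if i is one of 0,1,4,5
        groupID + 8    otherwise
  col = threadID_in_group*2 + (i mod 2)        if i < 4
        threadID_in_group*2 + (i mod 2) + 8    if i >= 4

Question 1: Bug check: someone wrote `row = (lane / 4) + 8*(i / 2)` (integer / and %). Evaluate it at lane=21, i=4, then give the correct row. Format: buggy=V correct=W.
`(lane / 4) + 8*(i / 2)`[21,4]->21
21: gid=5,tid=1
[4] (5+0,1*2+0+8) = (5,10)
row: 21 vs 5

buggy=21 correct=5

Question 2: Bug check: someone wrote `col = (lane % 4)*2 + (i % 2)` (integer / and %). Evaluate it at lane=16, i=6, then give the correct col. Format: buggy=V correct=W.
`(lane % 4)*2 + (i % 2)`[16,6]=>0
lane 16=>16/4=4, 16 mod 4=0
i=6  r:4+8=>12  c:2·0+0+8=>8
col: 0 vs 8

buggy=0 correct=8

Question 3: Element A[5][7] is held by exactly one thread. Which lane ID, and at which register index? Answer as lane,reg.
r=5→G=5,rhi=0  c=7→chi=0,T=3,p=1
L=5*4+3=23  i=0*4+0*2+1=1

23,1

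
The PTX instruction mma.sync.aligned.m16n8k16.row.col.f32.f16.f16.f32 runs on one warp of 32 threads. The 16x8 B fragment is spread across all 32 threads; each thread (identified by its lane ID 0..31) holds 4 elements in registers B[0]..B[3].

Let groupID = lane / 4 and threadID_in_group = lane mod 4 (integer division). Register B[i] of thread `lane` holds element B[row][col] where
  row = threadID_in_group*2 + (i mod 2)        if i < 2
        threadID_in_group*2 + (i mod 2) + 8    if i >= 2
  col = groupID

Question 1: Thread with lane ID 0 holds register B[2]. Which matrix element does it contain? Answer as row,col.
8,0

L=0→G=0>>2=0, T=0&3=0
[2]→row 0·2+0+8=8  col G=0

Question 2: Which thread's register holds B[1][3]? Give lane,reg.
c:3=>grp=3  r:1=>rB=0,tig=0,lo=1
L=3*4+0=12  i=0*2+1=1

12,1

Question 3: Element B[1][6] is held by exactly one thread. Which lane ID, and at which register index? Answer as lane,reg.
c: 6->gid=6  r: 1->r8=0,tid=0,i&1=1
L=6*4+0=24  i=0*2+1=1

24,1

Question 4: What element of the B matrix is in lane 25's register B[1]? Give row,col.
lane 25: g=6 (25/4), t=1 (25%4)
i=1: r=1*2+1+0=3, c=g=6

3,6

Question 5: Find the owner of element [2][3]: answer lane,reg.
c=3→G=3  r=2→rhi=0,T=1,p=0
L=3*4+1=13  i=0*2+0=0

13,0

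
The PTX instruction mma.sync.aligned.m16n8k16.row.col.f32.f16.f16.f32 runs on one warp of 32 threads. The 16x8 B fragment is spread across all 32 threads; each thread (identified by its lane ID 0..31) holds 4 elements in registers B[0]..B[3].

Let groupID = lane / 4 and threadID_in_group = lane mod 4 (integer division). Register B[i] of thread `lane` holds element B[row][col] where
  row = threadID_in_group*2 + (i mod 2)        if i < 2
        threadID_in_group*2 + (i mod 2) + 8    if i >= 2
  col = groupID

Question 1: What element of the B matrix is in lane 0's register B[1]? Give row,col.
L=0->g=0>>2=0, t=0&3=0
[1]->row 0·2+1+0=1  col g=0

1,0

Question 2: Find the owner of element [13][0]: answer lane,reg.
c=0→G=0  r=13→rhi=1,T=2,p=1
L=0*4+2=2  i=1*2+1=3

2,3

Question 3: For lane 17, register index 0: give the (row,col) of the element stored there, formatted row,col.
2,4

L=17->g=17>>2=4, t=17&3=1
[0]->row 1·2+0+0=2  col g=4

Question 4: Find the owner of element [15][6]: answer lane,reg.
c:6=>grp=6  r:15=>rB=1,tig=3,lo=1
L=6*4+3=27  i=1*2+1=3

27,3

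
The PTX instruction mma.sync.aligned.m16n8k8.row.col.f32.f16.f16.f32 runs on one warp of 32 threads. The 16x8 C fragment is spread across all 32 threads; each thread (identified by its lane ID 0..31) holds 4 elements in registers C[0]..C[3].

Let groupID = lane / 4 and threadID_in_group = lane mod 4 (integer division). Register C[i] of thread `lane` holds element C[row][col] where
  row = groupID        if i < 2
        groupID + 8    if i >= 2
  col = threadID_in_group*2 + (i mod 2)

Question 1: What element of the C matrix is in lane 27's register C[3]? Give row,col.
14,7

lane 27->27/4=6, 27 mod 4=3
i=3  r:6+8->14  c:2·3+1->7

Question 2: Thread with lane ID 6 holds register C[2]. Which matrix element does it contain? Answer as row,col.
9,4

6: g=1,t=2
[2] (1+8,2*2+0) = (9,4)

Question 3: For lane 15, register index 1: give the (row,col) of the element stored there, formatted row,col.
3,7

L=15⇒gr=15>>2=3, th=15&3=3
[1]⇒row 3+0=3  col 3·2+1=7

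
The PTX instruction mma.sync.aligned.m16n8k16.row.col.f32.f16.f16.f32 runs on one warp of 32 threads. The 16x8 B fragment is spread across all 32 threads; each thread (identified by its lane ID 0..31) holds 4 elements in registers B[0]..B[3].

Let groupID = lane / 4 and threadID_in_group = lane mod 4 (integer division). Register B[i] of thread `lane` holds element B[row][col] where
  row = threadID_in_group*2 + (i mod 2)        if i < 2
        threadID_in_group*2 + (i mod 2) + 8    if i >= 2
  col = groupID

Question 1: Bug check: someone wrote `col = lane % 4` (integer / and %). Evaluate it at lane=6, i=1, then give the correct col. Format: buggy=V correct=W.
buggy=2 correct=1

`lane % 4`[6,1]⇒2
L=6⇒gr=6>>2=1, th=6&3=2
[1]⇒row 2·2+1+0=5  col gr=1
col: 2 vs 1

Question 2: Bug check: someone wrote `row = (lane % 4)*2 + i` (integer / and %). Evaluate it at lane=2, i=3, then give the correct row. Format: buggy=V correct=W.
`(lane % 4)*2 + i`[2,3]->7
lane 2->2/4=0, 2 mod 4=2
i=3  r:2·2+1+8->13  c:0
row: 7 vs 13

buggy=7 correct=13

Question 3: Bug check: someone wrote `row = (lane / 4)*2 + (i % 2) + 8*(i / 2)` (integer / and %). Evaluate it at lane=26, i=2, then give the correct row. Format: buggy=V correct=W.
buggy=20 correct=12

`(lane / 4)*2 + (i % 2) + 8*(i / 2)`[26,2]=>20
26: grp=6,tig=2
[2] (2*2+0+8,6) = (12,6)
row: 20 vs 12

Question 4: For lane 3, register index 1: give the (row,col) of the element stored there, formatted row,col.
lane 3->3/4=0, 3 mod 4=3
i=1  r:2·3+1+0->7  c:0

7,0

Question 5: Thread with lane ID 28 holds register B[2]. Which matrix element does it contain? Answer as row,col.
8,7

lane 28: gid=7 (28/4), tid=0 (28%4)
i=2: r=0*2+0+8=8, c=gid=7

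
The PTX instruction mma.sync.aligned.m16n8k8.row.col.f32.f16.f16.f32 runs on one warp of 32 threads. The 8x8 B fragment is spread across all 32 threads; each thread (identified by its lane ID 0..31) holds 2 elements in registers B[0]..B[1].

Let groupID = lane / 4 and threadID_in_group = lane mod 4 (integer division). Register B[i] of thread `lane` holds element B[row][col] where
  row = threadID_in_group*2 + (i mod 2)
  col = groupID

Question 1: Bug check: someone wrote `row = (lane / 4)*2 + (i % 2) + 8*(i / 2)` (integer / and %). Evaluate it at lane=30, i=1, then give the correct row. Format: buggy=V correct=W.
`(lane / 4)*2 + (i % 2) + 8*(i / 2)`[30,1]=>15
lane 30: grp=7 (30/4), tig=2 (30%4)
i=1: r=2*2+1=5, c=grp=7
row: 15 vs 5

buggy=15 correct=5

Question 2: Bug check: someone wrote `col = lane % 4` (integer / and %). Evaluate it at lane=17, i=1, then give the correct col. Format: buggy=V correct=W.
`lane % 4`[17,1]⇒1
lane 17⇒17/4=4, 17 mod 4=1
i=1  r:2·1+1⇒3  c:4
col: 1 vs 4

buggy=1 correct=4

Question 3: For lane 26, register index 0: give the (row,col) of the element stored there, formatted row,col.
lane 26->26/4=6, 26 mod 4=2
i=0  r:2·2+0->4  c:6

4,6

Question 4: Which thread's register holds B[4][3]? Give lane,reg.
c: 3->gid=3  r: 4->tid=2,i&1=0
L=3*4+2=14  i=0=0

14,0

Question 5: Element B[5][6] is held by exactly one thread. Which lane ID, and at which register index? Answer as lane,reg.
c=6⇒gr=6  r=5⇒th=2,odd=1
L=6*4+2=26  i=1=1

26,1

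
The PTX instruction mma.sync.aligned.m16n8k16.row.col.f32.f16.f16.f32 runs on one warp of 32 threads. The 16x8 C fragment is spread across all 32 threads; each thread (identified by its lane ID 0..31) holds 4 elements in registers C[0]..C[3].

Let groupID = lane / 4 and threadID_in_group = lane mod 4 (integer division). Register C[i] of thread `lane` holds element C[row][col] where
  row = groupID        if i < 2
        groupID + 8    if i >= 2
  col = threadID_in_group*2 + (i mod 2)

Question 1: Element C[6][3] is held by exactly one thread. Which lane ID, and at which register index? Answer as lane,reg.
r:6=>grp=6,rB=0  c:3=>tig=1,lo=1
L=6*4+1=25  i=0*2+1=1

25,1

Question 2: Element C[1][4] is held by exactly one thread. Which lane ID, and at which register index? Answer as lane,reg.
6,0

r=1→G=1,rhi=0  c=4→T=2,p=0
L=1*4+2=6  i=0*2+0=0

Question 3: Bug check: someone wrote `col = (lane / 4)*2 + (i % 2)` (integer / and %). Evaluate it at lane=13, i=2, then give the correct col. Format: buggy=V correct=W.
buggy=6 correct=2

`(lane / 4)*2 + (i % 2)`[13,2]→6
lane 13→13/4=3, 13 mod 4=1
i=2  r:3+8→11  c:2·1+0→2
col: 6 vs 2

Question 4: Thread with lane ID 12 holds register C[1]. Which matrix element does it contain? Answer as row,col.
3,1

12: gid=3,tid=0
[1] (3+0,0*2+1) = (3,1)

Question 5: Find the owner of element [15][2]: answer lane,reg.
r=15→G=7,rhi=1  c=2→T=1,p=0
L=7*4+1=29  i=1*2+0=2

29,2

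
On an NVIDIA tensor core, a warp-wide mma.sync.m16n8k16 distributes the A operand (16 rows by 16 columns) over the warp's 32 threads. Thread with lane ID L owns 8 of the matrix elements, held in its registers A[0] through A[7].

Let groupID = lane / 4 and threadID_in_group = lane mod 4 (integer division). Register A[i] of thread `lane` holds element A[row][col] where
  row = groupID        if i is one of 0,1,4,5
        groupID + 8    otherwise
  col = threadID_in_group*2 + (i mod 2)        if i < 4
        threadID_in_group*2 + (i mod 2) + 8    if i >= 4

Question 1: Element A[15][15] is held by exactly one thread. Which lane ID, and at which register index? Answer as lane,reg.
31,7

r:15=>grp=7,rB=1  c:15=>cB=1,tig=3,lo=1
L=7*4+3=31  i=1*4+1*2+1=7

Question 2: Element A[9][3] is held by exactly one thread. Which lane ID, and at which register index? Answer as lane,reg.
5,3

r=9->g=1,rb=1  c=3->cb=0,t=1,b0=1
L=1*4+1=5  i=0*4+1*2+1=3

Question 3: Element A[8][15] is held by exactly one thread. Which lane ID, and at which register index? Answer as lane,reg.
r=8->g=0,rb=1  c=15->cb=1,t=3,b0=1
L=0*4+3=3  i=1*4+1*2+1=7

3,7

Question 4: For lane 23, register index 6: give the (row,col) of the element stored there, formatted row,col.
13,14

lane 23: gid=5 (23/4), tid=3 (23%4)
i=6: r=5+8=13, c=3*2+0+8=14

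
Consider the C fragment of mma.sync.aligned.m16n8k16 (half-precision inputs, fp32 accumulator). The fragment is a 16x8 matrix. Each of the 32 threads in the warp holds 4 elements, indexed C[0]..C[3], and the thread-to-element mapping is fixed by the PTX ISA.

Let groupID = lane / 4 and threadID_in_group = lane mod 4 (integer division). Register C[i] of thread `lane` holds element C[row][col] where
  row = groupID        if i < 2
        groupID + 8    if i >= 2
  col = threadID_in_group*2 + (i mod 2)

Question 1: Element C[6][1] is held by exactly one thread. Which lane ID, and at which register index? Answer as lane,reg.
24,1

r=6->g=6,rb=0  c=1->t=0,b0=1
L=6*4+0=24  i=0*2+1=1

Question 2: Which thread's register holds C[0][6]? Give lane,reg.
r:0=>grp=0,rB=0  c:6=>tig=3,lo=0
L=0*4+3=3  i=0*2+0=0

3,0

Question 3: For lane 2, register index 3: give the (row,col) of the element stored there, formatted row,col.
8,5

L=2=>grp=2>>2=0, tig=2&3=2
[3]=>row 0+8=8  col 2·2+1=5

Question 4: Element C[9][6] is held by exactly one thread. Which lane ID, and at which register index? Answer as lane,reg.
r=9->g=1,rb=1  c=6->t=3,b0=0
L=1*4+3=7  i=1*2+0=2

7,2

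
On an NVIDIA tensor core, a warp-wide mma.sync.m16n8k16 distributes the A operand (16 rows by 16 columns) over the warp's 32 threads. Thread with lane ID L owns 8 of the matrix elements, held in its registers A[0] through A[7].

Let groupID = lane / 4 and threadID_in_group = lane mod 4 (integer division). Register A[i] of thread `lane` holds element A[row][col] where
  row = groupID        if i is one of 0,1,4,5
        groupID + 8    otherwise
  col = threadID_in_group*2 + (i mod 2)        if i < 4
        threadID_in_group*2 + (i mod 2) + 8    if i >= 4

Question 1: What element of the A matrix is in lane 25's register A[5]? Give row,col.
L=25->g=25>>2=6, t=25&3=1
[5]->row 6+0=6  col 1·2+1+8=11

6,11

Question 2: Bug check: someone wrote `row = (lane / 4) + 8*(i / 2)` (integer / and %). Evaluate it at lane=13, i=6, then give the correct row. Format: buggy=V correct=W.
buggy=27 correct=11

`(lane / 4) + 8*(i / 2)`[13,6]→27
13: G=3,T=1
[6] (3+8,1*2+0+8) = (11,10)
row: 27 vs 11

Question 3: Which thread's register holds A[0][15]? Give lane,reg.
r: 0->gid=0,r8=0  c: 15->c8=1,tid=3,i&1=1
L=0*4+3=3  i=1*4+0*2+1=5

3,5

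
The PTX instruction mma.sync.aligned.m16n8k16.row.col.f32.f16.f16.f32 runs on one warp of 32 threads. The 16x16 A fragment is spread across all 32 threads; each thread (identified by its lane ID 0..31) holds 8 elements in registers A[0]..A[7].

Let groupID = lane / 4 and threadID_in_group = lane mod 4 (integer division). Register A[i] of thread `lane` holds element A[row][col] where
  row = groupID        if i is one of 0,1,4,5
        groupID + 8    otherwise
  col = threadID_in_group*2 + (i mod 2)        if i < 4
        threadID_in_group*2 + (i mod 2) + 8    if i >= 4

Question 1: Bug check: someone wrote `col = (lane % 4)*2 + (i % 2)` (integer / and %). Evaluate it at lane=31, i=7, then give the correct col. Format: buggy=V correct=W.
`(lane % 4)*2 + (i % 2)`[31,7]->7
lane 31->31/4=7, 31 mod 4=3
i=7  r:7+8->15  c:2·3+1+8->15
col: 7 vs 15

buggy=7 correct=15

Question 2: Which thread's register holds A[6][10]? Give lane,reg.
25,4

r:6=>grp=6,rB=0  c:10=>cB=1,tig=1,lo=0
L=6*4+1=25  i=1*4+0*2+0=4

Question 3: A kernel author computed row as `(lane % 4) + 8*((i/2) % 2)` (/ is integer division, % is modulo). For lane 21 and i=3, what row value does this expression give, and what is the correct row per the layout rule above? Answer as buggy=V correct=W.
`(lane % 4) + 8*((i/2) % 2)`[21,3]⇒9
lane 21⇒21/4=5, 21 mod 4=1
i=3  r:5+8⇒13  c:2·1+1+0⇒3
row: 9 vs 13

buggy=9 correct=13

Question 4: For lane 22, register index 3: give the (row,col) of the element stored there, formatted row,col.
lane 22⇒22/4=5, 22 mod 4=2
i=3  r:5+8⇒13  c:2·2+1+0⇒5

13,5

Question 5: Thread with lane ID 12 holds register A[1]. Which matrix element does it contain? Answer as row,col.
3,1

L=12=>grp=12>>2=3, tig=12&3=0
[1]=>row 3+0=3  col 0·2+1+0=1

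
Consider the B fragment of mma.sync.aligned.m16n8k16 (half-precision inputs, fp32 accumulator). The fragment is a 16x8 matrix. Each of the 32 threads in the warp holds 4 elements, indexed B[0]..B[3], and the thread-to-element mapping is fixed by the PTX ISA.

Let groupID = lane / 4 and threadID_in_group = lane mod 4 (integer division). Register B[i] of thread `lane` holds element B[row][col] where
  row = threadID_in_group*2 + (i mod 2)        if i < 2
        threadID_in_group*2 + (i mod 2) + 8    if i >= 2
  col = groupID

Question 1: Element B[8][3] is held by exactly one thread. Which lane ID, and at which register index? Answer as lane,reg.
12,2

c=3->g=3  r=8->rb=1,t=0,b0=0
L=3*4+0=12  i=1*2+0=2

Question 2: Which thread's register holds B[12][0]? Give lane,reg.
c=0→G=0  r=12→rhi=1,T=2,p=0
L=0*4+2=2  i=1*2+0=2

2,2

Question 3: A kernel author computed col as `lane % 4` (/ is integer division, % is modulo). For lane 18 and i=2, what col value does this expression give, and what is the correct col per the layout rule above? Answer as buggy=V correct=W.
buggy=2 correct=4

`lane % 4`[18,2]->2
lane 18: gid=4 (18/4), tid=2 (18%4)
i=2: r=2*2+0+8=12, c=gid=4
col: 2 vs 4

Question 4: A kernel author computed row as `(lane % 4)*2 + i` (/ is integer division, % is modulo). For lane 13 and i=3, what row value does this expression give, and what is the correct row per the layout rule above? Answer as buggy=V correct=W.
`(lane % 4)*2 + i`[13,3]→5
13: G=3,T=1
[3] (1*2+1+8,3) = (11,3)
row: 5 vs 11

buggy=5 correct=11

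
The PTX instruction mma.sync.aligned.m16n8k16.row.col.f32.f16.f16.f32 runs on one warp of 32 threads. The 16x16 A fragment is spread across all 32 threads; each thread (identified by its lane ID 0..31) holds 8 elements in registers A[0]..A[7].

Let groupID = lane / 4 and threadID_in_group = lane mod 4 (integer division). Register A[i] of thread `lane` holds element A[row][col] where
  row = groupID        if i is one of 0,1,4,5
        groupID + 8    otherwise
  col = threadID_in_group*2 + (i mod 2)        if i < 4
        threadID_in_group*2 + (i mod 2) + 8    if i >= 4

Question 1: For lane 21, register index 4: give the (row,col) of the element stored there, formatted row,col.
5,10

21: gid=5,tid=1
[4] (5+0,1*2+0+8) = (5,10)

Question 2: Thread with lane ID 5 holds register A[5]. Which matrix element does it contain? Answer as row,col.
L=5⇒gr=5>>2=1, th=5&3=1
[5]⇒row 1+0=1  col 1·2+1+8=11

1,11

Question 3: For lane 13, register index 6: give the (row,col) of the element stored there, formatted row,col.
lane 13: gid=3 (13/4), tid=1 (13%4)
i=6: r=3+8=11, c=1*2+0+8=10

11,10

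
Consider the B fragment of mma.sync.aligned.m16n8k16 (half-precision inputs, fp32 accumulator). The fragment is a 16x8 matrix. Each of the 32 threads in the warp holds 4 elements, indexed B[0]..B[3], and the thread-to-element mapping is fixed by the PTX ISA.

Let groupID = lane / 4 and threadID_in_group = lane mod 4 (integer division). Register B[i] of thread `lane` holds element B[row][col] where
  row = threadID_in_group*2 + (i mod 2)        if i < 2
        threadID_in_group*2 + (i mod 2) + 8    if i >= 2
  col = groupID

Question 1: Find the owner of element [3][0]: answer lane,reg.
c:0=>grp=0  r:3=>rB=0,tig=1,lo=1
L=0*4+1=1  i=0*2+1=1

1,1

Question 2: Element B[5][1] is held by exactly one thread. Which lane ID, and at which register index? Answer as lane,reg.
c:1=>grp=1  r:5=>rB=0,tig=2,lo=1
L=1*4+2=6  i=0*2+1=1

6,1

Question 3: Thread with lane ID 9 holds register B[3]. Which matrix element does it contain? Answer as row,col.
lane 9⇒9/4=2, 9 mod 4=1
i=3  r:2·1+1+8⇒11  c:2

11,2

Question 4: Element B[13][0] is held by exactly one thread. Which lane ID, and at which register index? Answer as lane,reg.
c=0⇒gr=0  r=13⇒Rb=1,th=2,odd=1
L=0*4+2=2  i=1*2+1=3

2,3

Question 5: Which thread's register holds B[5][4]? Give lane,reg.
c: 4->gid=4  r: 5->r8=0,tid=2,i&1=1
L=4*4+2=18  i=0*2+1=1

18,1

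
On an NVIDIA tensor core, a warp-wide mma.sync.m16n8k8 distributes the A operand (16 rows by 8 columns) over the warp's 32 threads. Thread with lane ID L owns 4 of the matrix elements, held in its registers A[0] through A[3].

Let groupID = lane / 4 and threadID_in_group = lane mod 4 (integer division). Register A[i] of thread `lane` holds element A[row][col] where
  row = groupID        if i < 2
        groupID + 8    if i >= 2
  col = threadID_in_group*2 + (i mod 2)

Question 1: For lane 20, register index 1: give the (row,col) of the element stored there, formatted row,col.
5,1

L=20→G=20>>2=5, T=20&3=0
[1]→row 5+0=5  col 0·2+1=1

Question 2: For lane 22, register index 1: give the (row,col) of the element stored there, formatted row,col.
22: gid=5,tid=2
[1] (5+0,2*2+1) = (5,5)

5,5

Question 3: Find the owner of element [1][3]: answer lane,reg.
5,1

r: 1->gid=1,r8=0  c: 3->tid=1,i&1=1
L=1*4+1=5  i=0*2+1=1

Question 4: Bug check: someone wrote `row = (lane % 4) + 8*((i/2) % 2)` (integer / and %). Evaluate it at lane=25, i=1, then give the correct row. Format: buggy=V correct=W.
buggy=1 correct=6

`(lane % 4) + 8*((i/2) % 2)`[25,1]⇒1
lane 25: gr=6 (25/4), th=1 (25%4)
i=1: r=6+0=6, c=1*2+1=3
row: 1 vs 6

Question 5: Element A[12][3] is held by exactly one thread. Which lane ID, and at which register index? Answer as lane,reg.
17,3

r=12->g=4,rb=1  c=3->t=1,b0=1
L=4*4+1=17  i=1*2+1=3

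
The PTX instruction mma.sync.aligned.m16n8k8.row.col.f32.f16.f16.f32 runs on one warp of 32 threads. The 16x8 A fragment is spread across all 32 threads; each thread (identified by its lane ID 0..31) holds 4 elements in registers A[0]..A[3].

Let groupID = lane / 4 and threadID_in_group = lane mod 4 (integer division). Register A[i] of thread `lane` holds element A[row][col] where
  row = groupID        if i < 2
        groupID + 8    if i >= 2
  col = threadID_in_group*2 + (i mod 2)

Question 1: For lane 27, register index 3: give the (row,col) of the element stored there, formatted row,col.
lane 27: grp=6 (27/4), tig=3 (27%4)
i=3: r=6+8=14, c=3*2+1=7

14,7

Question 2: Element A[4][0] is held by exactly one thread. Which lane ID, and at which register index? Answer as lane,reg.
r=4->g=4,rb=0  c=0->t=0,b0=0
L=4*4+0=16  i=0*2+0=0

16,0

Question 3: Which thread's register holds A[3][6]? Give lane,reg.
15,0

r:3=>grp=3,rB=0  c:6=>tig=3,lo=0
L=3*4+3=15  i=0*2+0=0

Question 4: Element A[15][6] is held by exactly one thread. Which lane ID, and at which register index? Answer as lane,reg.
r=15→G=7,rhi=1  c=6→T=3,p=0
L=7*4+3=31  i=1*2+0=2

31,2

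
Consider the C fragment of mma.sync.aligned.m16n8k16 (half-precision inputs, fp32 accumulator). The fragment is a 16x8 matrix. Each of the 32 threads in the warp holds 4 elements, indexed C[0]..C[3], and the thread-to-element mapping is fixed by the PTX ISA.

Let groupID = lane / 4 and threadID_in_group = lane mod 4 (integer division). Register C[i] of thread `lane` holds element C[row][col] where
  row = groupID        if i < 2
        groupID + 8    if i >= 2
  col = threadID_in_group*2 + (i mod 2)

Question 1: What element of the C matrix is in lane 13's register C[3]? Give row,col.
lane 13: gr=3 (13/4), th=1 (13%4)
i=3: r=3+8=11, c=1*2+1=3

11,3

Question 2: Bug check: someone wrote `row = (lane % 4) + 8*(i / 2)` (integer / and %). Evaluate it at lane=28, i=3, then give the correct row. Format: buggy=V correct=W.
`(lane % 4) + 8*(i / 2)`[28,3]→8
L=28→G=28>>2=7, T=28&3=0
[3]→row 7+8=15  col 0·2+1=1
row: 8 vs 15

buggy=8 correct=15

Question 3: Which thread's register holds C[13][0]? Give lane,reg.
r:13=>grp=5,rB=1  c:0=>tig=0,lo=0
L=5*4+0=20  i=1*2+0=2

20,2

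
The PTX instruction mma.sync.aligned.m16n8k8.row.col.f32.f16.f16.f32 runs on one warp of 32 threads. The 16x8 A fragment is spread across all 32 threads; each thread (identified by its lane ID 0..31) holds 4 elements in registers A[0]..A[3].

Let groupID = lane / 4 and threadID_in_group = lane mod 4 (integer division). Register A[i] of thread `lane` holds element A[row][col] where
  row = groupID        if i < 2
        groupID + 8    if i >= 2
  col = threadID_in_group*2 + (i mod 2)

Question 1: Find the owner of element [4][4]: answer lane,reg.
18,0

r=4⇒gr=4,Rb=0  c=4⇒th=2,odd=0
L=4*4+2=18  i=0*2+0=0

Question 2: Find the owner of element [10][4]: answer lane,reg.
10,2

r=10⇒gr=2,Rb=1  c=4⇒th=2,odd=0
L=2*4+2=10  i=1*2+0=2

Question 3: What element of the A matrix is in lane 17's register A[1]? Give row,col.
lane 17: gr=4 (17/4), th=1 (17%4)
i=1: r=4+0=4, c=1*2+1=3

4,3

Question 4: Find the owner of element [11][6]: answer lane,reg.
15,2

r: 11->gid=3,r8=1  c: 6->tid=3,i&1=0
L=3*4+3=15  i=1*2+0=2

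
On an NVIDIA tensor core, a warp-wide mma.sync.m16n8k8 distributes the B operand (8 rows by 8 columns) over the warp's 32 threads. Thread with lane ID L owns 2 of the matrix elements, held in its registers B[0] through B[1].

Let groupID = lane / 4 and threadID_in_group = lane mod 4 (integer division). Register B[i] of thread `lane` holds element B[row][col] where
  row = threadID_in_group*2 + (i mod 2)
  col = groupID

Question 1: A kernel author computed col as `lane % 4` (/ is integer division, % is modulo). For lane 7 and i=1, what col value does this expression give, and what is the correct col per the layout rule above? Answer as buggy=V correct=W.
`lane % 4`[7,1]->3
7: gid=1,tid=3
[1] (3*2+1,1) = (7,1)
col: 3 vs 1

buggy=3 correct=1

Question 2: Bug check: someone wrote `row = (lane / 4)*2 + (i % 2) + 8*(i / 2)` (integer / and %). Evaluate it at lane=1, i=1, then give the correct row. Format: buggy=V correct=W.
buggy=1 correct=3

`(lane / 4)*2 + (i % 2) + 8*(i / 2)`[1,1]⇒1
1: gr=0,th=1
[1] (1*2+1,0) = (3,0)
row: 1 vs 3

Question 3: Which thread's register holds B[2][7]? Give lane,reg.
29,0

c: 7->gid=7  r: 2->tid=1,i&1=0
L=7*4+1=29  i=0=0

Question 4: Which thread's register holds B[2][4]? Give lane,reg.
c: 4->gid=4  r: 2->tid=1,i&1=0
L=4*4+1=17  i=0=0

17,0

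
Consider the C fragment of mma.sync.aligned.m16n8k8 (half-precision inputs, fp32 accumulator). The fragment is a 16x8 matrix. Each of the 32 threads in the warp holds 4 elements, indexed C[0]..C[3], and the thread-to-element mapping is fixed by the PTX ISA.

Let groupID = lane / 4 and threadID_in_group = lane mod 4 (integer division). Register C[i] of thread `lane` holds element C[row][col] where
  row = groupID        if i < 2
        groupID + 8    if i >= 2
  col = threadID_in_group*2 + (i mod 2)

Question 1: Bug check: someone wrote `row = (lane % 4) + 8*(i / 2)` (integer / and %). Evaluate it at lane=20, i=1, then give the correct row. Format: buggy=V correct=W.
buggy=0 correct=5

`(lane % 4) + 8*(i / 2)`[20,1]⇒0
L=20⇒gr=20>>2=5, th=20&3=0
[1]⇒row 5+0=5  col 0·2+1=1
row: 0 vs 5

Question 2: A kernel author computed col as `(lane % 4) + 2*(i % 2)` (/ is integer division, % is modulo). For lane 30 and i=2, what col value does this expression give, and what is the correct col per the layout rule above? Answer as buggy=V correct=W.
buggy=2 correct=4

`(lane % 4) + 2*(i % 2)`[30,2]⇒2
lane 30⇒30/4=7, 30 mod 4=2
i=2  r:7+8⇒15  c:2·2+0⇒4
col: 2 vs 4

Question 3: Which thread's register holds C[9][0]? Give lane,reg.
r: 9->gid=1,r8=1  c: 0->tid=0,i&1=0
L=1*4+0=4  i=1*2+0=2

4,2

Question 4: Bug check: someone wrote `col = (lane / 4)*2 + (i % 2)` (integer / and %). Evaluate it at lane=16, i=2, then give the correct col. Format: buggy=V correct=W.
buggy=8 correct=0

`(lane / 4)*2 + (i % 2)`[16,2]->8
L=16->gid=16>>2=4, tid=16&3=0
[2]->row 4+8=12  col 0·2+0=0
col: 8 vs 0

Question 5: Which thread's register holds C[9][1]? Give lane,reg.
r=9->g=1,rb=1  c=1->t=0,b0=1
L=1*4+0=4  i=1*2+1=3

4,3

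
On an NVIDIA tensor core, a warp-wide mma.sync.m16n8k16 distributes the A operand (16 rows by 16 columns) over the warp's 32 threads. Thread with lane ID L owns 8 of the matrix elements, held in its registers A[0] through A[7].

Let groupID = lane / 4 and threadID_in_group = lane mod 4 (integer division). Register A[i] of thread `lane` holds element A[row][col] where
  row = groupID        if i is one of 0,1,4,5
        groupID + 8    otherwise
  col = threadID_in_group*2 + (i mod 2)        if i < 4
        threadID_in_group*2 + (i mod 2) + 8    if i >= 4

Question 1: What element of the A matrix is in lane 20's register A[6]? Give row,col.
lane 20: G=5 (20/4), T=0 (20%4)
i=6: r=5+8=13, c=0*2+0+8=8

13,8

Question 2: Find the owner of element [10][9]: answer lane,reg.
8,7

r=10->g=2,rb=1  c=9->cb=1,t=0,b0=1
L=2*4+0=8  i=1*4+1*2+1=7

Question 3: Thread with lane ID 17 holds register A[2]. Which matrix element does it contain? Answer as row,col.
lane 17: G=4 (17/4), T=1 (17%4)
i=2: r=4+8=12, c=1*2+0+0=2

12,2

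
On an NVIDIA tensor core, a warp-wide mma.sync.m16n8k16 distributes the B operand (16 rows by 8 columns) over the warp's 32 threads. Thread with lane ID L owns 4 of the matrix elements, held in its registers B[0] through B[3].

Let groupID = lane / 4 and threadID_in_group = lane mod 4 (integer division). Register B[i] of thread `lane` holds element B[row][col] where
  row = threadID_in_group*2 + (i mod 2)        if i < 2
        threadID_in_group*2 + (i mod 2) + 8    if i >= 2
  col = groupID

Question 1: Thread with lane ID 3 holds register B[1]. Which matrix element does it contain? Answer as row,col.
7,0

L=3->g=3>>2=0, t=3&3=3
[1]->row 3·2+1+0=7  col g=0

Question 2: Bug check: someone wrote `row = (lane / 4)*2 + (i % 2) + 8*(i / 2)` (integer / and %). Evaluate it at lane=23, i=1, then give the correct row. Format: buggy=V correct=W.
`(lane / 4)*2 + (i % 2) + 8*(i / 2)`[23,1]->11
lane 23: g=5 (23/4), t=3 (23%4)
i=1: r=3*2+1+0=7, c=g=5
row: 11 vs 7

buggy=11 correct=7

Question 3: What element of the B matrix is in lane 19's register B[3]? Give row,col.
15,4

L=19=>grp=19>>2=4, tig=19&3=3
[3]=>row 3·2+1+8=15  col grp=4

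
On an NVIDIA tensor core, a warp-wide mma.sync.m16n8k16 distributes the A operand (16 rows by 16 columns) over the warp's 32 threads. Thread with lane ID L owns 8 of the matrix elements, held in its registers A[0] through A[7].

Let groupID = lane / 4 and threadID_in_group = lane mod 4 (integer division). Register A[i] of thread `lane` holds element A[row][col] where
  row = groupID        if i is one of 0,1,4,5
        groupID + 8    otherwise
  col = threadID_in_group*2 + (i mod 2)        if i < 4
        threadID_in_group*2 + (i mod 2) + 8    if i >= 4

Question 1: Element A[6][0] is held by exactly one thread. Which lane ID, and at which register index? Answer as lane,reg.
24,0

r=6->g=6,rb=0  c=0->cb=0,t=0,b0=0
L=6*4+0=24  i=0*4+0*2+0=0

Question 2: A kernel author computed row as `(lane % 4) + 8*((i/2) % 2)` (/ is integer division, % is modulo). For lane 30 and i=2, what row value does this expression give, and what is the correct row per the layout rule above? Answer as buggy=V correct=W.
`(lane % 4) + 8*((i/2) % 2)`[30,2]→10
lane 30: G=7 (30/4), T=2 (30%4)
i=2: r=7+8=15, c=2*2+0+0=4
row: 10 vs 15

buggy=10 correct=15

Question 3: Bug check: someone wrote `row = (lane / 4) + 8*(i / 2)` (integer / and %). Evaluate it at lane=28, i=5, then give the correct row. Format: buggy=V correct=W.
`(lane / 4) + 8*(i / 2)`[28,5]->23
lane 28->28/4=7, 28 mod 4=0
i=5  r:7+0->7  c:2·0+1+8->9
row: 23 vs 7

buggy=23 correct=7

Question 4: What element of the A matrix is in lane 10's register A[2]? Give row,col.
lane 10: g=2 (10/4), t=2 (10%4)
i=2: r=2+8=10, c=2*2+0+0=4

10,4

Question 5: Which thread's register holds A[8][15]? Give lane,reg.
3,7

r=8->g=0,rb=1  c=15->cb=1,t=3,b0=1
L=0*4+3=3  i=1*4+1*2+1=7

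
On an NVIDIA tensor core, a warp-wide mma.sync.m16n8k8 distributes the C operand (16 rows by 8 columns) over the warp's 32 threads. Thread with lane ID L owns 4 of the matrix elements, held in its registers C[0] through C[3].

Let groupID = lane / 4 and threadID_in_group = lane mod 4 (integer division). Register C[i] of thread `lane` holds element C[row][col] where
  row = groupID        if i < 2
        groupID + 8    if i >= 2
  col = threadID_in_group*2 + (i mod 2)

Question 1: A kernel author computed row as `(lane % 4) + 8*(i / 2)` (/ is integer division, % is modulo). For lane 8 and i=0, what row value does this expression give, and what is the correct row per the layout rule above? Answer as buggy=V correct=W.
`(lane % 4) + 8*(i / 2)`[8,0]=>0
8: grp=2,tig=0
[0] (2+0,0*2+0) = (2,0)
row: 0 vs 2

buggy=0 correct=2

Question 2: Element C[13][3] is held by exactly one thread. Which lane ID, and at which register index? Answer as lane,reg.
r:13=>grp=5,rB=1  c:3=>tig=1,lo=1
L=5*4+1=21  i=1*2+1=3

21,3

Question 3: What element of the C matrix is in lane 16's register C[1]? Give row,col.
4,1

lane 16=>16/4=4, 16 mod 4=0
i=1  r:4+0=>4  c:2·0+1=>1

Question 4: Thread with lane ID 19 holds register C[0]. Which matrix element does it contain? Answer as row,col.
4,6

19: G=4,T=3
[0] (4+0,3*2+0) = (4,6)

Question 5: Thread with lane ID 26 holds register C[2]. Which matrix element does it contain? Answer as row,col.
14,4

L=26=>grp=26>>2=6, tig=26&3=2
[2]=>row 6+8=14  col 2·2+0=4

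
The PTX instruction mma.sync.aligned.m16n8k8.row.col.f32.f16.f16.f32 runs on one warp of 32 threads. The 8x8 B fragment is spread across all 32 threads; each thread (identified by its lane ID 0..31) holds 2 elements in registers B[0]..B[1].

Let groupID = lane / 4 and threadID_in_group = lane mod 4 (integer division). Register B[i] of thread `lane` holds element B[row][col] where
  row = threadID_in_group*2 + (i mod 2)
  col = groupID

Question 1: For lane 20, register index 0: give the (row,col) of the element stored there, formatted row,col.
0,5

L=20=>grp=20>>2=5, tig=20&3=0
[0]=>row 0·2+0=0  col grp=5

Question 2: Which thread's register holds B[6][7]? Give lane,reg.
c:7=>grp=7  r:6=>tig=3,lo=0
L=7*4+3=31  i=0=0

31,0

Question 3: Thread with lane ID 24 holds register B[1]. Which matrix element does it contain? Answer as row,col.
1,6

24: grp=6,tig=0
[1] (0*2+1,6) = (1,6)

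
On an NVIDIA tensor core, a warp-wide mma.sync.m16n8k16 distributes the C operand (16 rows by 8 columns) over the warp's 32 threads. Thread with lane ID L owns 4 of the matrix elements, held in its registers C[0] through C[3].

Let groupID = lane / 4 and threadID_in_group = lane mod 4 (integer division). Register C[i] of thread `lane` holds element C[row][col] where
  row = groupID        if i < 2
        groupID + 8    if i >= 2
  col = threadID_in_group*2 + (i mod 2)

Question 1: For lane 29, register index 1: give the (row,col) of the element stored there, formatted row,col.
lane 29=>29/4=7, 29 mod 4=1
i=1  r:7+0=>7  c:2·1+1=>3

7,3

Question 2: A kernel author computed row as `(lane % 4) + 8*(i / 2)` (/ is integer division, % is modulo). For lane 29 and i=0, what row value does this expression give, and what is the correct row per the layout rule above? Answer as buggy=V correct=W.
`(lane % 4) + 8*(i / 2)`[29,0]=>1
29: grp=7,tig=1
[0] (7+0,1*2+0) = (7,2)
row: 1 vs 7

buggy=1 correct=7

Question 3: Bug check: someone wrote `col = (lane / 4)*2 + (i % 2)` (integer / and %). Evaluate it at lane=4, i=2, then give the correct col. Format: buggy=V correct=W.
buggy=2 correct=0

`(lane / 4)*2 + (i % 2)`[4,2]⇒2
4: gr=1,th=0
[2] (1+8,0*2+0) = (9,0)
col: 2 vs 0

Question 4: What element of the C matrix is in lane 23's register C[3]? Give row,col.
L=23=>grp=23>>2=5, tig=23&3=3
[3]=>row 5+8=13  col 3·2+1=7

13,7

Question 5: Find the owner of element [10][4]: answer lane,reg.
r=10→G=2,rhi=1  c=4→T=2,p=0
L=2*4+2=10  i=1*2+0=2

10,2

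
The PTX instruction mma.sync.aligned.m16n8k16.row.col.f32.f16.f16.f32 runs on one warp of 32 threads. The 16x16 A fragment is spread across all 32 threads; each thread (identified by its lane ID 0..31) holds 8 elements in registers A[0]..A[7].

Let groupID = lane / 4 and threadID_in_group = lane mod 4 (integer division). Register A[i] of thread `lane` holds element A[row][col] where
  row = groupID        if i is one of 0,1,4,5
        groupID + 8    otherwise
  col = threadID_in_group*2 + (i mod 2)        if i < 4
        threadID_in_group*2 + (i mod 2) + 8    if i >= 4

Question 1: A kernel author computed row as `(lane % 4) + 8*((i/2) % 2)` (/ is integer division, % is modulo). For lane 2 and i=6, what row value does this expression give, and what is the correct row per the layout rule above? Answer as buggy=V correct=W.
`(lane % 4) + 8*((i/2) % 2)`[2,6]->10
lane 2: g=0 (2/4), t=2 (2%4)
i=6: r=0+8=8, c=2*2+0+8=12
row: 10 vs 8

buggy=10 correct=8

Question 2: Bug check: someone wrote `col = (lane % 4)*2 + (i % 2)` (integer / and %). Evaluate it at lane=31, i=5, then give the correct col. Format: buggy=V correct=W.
buggy=7 correct=15

`(lane % 4)*2 + (i % 2)`[31,5]=>7
lane 31: grp=7 (31/4), tig=3 (31%4)
i=5: r=7+0=7, c=3*2+1+8=15
col: 7 vs 15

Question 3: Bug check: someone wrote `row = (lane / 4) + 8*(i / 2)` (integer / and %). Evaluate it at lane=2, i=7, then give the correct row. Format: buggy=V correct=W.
`(lane / 4) + 8*(i / 2)`[2,7]⇒24
2: gr=0,th=2
[7] (0+8,2*2+1+8) = (8,13)
row: 24 vs 8

buggy=24 correct=8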